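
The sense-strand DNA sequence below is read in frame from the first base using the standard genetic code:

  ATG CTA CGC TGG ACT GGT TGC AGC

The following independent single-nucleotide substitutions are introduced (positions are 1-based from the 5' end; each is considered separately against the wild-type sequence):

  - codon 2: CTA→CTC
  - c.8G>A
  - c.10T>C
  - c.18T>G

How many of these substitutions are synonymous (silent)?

2

Codon 2: CTA (Leu) → CTC (Leu) — synonymous.
Codon 3: CGC (Arg) → CAC (His) — missense.
Codon 4: TGG (Trp) → CGG (Arg) — missense.
Codon 6: GGT (Gly) → GGG (Gly) — synonymous.
Synonymous: 2 of 4.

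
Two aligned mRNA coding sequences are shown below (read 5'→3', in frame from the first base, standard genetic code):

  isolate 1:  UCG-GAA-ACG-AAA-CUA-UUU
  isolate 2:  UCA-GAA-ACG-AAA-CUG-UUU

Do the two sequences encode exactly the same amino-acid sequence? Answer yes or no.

Codon 1: UCG Ser / UCA Ser — synonymous.
Codon 2: GAA Glu / GAA Glu — identical.
Codon 3: ACG Thr / ACG Thr — identical.
Codon 4: AAA Lys / AAA Lys — identical.
Codon 5: CUA Leu / CUG Leu — synonymous.
Codon 6: UUU Phe / UUU Phe — identical.
Nonsynonymous differences: 0 → same protein.

yes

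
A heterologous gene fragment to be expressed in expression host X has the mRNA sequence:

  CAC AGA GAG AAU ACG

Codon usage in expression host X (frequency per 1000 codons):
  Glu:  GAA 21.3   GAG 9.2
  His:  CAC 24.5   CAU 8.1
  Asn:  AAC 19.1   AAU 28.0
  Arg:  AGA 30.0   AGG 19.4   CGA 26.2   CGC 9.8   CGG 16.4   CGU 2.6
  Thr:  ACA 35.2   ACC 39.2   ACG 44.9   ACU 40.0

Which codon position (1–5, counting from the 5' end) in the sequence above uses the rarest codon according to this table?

Codon 1 CAC (His): 24.5 per 1000.
Codon 2 AGA (Arg): 30.0 per 1000.
Codon 3 GAG (Glu): 9.2 per 1000.
Codon 4 AAU (Asn): 28.0 per 1000.
Codon 5 ACG (Thr): 44.9 per 1000.
Lowest frequency is 9.2 at codon 3.

3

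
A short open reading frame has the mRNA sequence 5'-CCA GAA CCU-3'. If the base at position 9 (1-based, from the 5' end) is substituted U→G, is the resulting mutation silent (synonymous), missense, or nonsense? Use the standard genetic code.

Position 9 falls in codon 3: CCU → Pro.
After the substitution the codon is CCG → Pro.
Both encode Pro, so the change is synonymous.

silent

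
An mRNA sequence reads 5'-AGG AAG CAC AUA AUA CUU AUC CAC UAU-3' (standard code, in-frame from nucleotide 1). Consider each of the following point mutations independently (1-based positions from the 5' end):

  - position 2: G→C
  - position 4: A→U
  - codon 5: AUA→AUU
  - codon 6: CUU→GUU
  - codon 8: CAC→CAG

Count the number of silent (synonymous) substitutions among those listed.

1

Codon 1: AGG (Arg) → ACG (Thr) — missense.
Codon 2: AAG (Lys) → UAG (Stop) — nonsense.
Codon 5: AUA (Ile) → AUU (Ile) — synonymous.
Codon 6: CUU (Leu) → GUU (Val) — missense.
Codon 8: CAC (His) → CAG (Gln) — missense.
Synonymous: 1 of 5.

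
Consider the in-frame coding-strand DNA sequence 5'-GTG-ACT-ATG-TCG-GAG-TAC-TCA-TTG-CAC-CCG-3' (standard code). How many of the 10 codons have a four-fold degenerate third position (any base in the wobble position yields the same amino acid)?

Codon 1 GTG (Val): third position 4-fold.
Codon 2 ACT (Thr): third position 4-fold.
Codon 3 ATG (Met): third position 1-fold.
Codon 4 TCG (Ser): third position 4-fold.
Codon 5 GAG (Glu): third position 2-fold.
Codon 6 TAC (Tyr): third position 2-fold.
Codon 7 TCA (Ser): third position 4-fold.
Codon 8 TTG (Leu): third position 2-fold.
Codon 9 CAC (His): third position 2-fold.
Codon 10 CCG (Pro): third position 4-fold.
Four-fold degenerate third positions: 5.

5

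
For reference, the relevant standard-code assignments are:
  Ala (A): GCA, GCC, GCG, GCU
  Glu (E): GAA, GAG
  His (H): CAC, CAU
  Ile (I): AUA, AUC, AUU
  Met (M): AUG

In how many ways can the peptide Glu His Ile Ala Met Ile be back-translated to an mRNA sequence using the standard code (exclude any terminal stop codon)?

Glu: 2 codons.
His: 2 codons.
Ile: 3 codons.
Ala: 4 codons.
Met: 1 codon.
Ile: 3 codons.
2 × 2 × 3 × 4 × 1 × 3 = 144.

144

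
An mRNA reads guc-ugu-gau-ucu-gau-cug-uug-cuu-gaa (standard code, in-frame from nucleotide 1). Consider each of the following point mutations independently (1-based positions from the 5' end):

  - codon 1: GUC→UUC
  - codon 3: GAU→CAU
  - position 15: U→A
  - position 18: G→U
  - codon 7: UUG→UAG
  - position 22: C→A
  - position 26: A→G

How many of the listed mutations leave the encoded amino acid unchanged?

1

Codon 1: GUC (Val) → UUC (Phe) — missense.
Codon 3: GAU (Asp) → CAU (His) — missense.
Codon 5: GAU (Asp) → GAA (Glu) — missense.
Codon 6: CUG (Leu) → CUU (Leu) — synonymous.
Codon 7: UUG (Leu) → UAG (Stop) — nonsense.
Codon 8: CUU (Leu) → AUU (Ile) — missense.
Codon 9: GAA (Glu) → GGA (Gly) — missense.
Synonymous: 1 of 7.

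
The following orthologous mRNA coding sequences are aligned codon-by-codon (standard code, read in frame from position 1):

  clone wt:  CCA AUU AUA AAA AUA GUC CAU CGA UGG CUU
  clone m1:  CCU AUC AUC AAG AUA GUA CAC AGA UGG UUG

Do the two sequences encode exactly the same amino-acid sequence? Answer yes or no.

Codon 1: CCA Pro / CCU Pro — synonymous.
Codon 2: AUU Ile / AUC Ile — synonymous.
Codon 3: AUA Ile / AUC Ile — synonymous.
Codon 4: AAA Lys / AAG Lys — synonymous.
Codon 5: AUA Ile / AUA Ile — identical.
Codon 6: GUC Val / GUA Val — synonymous.
Codon 7: CAU His / CAC His — synonymous.
Codon 8: CGA Arg / AGA Arg — synonymous.
Codon 9: UGG Trp / UGG Trp — identical.
Codon 10: CUU Leu / UUG Leu — synonymous.
Nonsynonymous differences: 0 → same protein.

yes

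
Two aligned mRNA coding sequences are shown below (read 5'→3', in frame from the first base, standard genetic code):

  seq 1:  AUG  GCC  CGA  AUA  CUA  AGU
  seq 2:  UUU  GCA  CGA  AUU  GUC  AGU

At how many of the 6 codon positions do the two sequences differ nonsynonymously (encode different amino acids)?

Codon 1: AUG Met / UUU Phe — nonsynonymous.
Codon 2: GCC Ala / GCA Ala — synonymous.
Codon 3: CGA Arg / CGA Arg — identical.
Codon 4: AUA Ile / AUU Ile — synonymous.
Codon 5: CUA Leu / GUC Val — nonsynonymous.
Codon 6: AGU Ser / AGU Ser — identical.
Nonsynonymous differences: 2.

2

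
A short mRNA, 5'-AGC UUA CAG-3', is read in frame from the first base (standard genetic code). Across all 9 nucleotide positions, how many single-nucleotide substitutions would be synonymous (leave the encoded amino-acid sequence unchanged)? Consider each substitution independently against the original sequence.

Codon 1 (AGC, Ser): 1 synonymous substitution.
Codon 2 (UUA, Leu): 2 synonymous substitutions.
Codon 3 (CAG, Gln): 1 synonymous substitution.
Total: 1 + 2 + 1 = 4.

4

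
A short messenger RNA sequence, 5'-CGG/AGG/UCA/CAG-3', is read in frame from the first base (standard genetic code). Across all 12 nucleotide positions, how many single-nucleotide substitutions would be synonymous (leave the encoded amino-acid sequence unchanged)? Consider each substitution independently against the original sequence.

Codon 1 (CGG, Arg): 4 synonymous substitutions.
Codon 2 (AGG, Arg): 2 synonymous substitutions.
Codon 3 (UCA, Ser): 3 synonymous substitutions.
Codon 4 (CAG, Gln): 1 synonymous substitution.
Total: 4 + 2 + 3 + 1 = 10.

10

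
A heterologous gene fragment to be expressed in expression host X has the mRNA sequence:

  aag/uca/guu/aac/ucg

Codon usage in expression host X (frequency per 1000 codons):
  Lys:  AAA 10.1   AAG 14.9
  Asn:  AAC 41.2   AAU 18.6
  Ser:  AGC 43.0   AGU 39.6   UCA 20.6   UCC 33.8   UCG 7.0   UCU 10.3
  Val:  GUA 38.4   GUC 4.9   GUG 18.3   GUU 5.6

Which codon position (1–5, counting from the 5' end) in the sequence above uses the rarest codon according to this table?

Codon 1 AAG (Lys): 14.9 per 1000.
Codon 2 UCA (Ser): 20.6 per 1000.
Codon 3 GUU (Val): 5.6 per 1000.
Codon 4 AAC (Asn): 41.2 per 1000.
Codon 5 UCG (Ser): 7.0 per 1000.
Lowest frequency is 5.6 at codon 3.

3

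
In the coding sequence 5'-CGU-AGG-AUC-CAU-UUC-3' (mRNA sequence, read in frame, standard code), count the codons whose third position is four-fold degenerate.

Codon 1 CGU (Arg): third position 4-fold.
Codon 2 AGG (Arg): third position 2-fold.
Codon 3 AUC (Ile): third position 3-fold.
Codon 4 CAU (His): third position 2-fold.
Codon 5 UUC (Phe): third position 2-fold.
Four-fold degenerate third positions: 1.

1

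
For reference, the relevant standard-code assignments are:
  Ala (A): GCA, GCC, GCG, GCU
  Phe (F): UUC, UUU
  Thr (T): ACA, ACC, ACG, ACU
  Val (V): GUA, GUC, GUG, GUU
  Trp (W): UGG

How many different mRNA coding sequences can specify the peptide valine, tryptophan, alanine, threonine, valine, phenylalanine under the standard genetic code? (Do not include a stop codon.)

512

Val: 4 codons.
Trp: 1 codon.
Ala: 4 codons.
Thr: 4 codons.
Val: 4 codons.
Phe: 2 codons.
4 × 1 × 4 × 4 × 4 × 2 = 512.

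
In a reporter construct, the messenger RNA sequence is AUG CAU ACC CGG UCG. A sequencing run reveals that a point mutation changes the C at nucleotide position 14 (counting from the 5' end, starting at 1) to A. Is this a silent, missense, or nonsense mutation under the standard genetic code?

Position 14 falls in codon 5: UCG → Ser.
After the substitution the codon is UAG → Stop.
The new codon is a stop codon, so this is a nonsense mutation.

nonsense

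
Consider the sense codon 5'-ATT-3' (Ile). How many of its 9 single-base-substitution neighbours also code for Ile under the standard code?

2

Position 1: none → 0 synonymous.
Position 2: none → 0 synonymous.
Position 3: ATC, ATA → 2 synonymous.
Total: 0 + 0 + 2 = 2.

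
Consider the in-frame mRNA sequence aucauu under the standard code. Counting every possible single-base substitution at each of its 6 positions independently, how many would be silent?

4

Codon 1 (AUC, Ile): 2 synonymous substitutions.
Codon 2 (AUU, Ile): 2 synonymous substitutions.
Total: 2 + 2 = 4.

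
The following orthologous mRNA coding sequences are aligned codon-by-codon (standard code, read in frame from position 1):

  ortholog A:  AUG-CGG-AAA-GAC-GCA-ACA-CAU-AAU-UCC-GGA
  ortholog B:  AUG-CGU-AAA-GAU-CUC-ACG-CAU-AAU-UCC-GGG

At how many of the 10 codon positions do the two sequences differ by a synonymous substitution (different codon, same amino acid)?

Codon 1: AUG Met / AUG Met — identical.
Codon 2: CGG Arg / CGU Arg — synonymous.
Codon 3: AAA Lys / AAA Lys — identical.
Codon 4: GAC Asp / GAU Asp — synonymous.
Codon 5: GCA Ala / CUC Leu — nonsynonymous.
Codon 6: ACA Thr / ACG Thr — synonymous.
Codon 7: CAU His / CAU His — identical.
Codon 8: AAU Asn / AAU Asn — identical.
Codon 9: UCC Ser / UCC Ser — identical.
Codon 10: GGA Gly / GGG Gly — synonymous.
Synonymous differences: 4.

4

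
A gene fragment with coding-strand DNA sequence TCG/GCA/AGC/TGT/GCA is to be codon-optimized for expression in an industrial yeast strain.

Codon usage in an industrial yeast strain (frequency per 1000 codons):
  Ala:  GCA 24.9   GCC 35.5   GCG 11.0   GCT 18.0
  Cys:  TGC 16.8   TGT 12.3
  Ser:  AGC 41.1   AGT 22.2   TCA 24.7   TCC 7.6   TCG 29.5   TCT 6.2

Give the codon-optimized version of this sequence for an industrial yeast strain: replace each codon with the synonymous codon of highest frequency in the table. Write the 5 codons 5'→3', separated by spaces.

Codon 1 (Ser): best is AGC at 41.1.
Codon 2 (Ala): best is GCC at 35.5.
Codon 3 (Ser): best is AGC at 41.1.
Codon 4 (Cys): best is TGC at 16.8.
Codon 5 (Ala): best is GCC at 35.5.

AGC GCC AGC TGC GCC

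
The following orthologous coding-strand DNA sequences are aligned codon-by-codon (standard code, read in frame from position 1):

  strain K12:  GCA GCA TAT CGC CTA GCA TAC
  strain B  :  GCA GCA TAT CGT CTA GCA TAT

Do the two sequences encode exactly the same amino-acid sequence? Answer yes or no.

yes

Codon 1: GCA Ala / GCA Ala — identical.
Codon 2: GCA Ala / GCA Ala — identical.
Codon 3: TAT Tyr / TAT Tyr — identical.
Codon 4: CGC Arg / CGT Arg — synonymous.
Codon 5: CTA Leu / CTA Leu — identical.
Codon 6: GCA Ala / GCA Ala — identical.
Codon 7: TAC Tyr / TAT Tyr — synonymous.
Nonsynonymous differences: 0 → same protein.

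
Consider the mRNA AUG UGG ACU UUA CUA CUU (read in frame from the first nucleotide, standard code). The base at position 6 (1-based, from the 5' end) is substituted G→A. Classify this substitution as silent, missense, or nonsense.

Position 6 falls in codon 2: UGG → Trp.
After the substitution the codon is UGA → Stop.
The new codon is a stop codon, so this is a nonsense mutation.

nonsense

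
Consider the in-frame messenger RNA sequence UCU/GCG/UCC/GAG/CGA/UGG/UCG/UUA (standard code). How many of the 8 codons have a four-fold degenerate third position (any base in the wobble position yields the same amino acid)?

Codon 1 UCU (Ser): third position 4-fold.
Codon 2 GCG (Ala): third position 4-fold.
Codon 3 UCC (Ser): third position 4-fold.
Codon 4 GAG (Glu): third position 2-fold.
Codon 5 CGA (Arg): third position 4-fold.
Codon 6 UGG (Trp): third position 1-fold.
Codon 7 UCG (Ser): third position 4-fold.
Codon 8 UUA (Leu): third position 2-fold.
Four-fold degenerate third positions: 5.

5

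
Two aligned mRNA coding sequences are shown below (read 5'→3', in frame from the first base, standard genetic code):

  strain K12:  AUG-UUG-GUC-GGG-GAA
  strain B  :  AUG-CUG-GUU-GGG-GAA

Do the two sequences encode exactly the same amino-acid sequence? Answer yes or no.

Codon 1: AUG Met / AUG Met — identical.
Codon 2: UUG Leu / CUG Leu — synonymous.
Codon 3: GUC Val / GUU Val — synonymous.
Codon 4: GGG Gly / GGG Gly — identical.
Codon 5: GAA Glu / GAA Glu — identical.
Nonsynonymous differences: 0 → same protein.

yes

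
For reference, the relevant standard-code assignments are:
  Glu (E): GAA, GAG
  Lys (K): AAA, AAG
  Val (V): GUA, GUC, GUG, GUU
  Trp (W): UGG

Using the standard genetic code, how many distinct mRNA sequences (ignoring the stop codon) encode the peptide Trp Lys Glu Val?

16

Trp: 1 codon.
Lys: 2 codons.
Glu: 2 codons.
Val: 4 codons.
1 × 2 × 2 × 4 = 16.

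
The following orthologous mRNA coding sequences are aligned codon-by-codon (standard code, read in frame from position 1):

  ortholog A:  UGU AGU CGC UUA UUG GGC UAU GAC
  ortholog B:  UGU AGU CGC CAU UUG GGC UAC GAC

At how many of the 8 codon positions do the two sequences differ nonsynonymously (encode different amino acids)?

1

Codon 1: UGU Cys / UGU Cys — identical.
Codon 2: AGU Ser / AGU Ser — identical.
Codon 3: CGC Arg / CGC Arg — identical.
Codon 4: UUA Leu / CAU His — nonsynonymous.
Codon 5: UUG Leu / UUG Leu — identical.
Codon 6: GGC Gly / GGC Gly — identical.
Codon 7: UAU Tyr / UAC Tyr — synonymous.
Codon 8: GAC Asp / GAC Asp — identical.
Nonsynonymous differences: 1.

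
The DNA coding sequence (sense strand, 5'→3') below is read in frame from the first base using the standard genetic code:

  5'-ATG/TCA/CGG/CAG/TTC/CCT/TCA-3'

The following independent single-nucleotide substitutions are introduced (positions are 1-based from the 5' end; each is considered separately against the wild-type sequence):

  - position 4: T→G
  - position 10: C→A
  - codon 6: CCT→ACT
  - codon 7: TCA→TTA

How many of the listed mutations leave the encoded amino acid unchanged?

0

Codon 2: TCA (Ser) → GCA (Ala) — missense.
Codon 4: CAG (Gln) → AAG (Lys) — missense.
Codon 6: CCT (Pro) → ACT (Thr) — missense.
Codon 7: TCA (Ser) → TTA (Leu) — missense.
Synonymous: 0 of 4.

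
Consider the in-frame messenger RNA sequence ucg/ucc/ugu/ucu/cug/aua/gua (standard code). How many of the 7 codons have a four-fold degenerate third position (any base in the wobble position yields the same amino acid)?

Codon 1 UCG (Ser): third position 4-fold.
Codon 2 UCC (Ser): third position 4-fold.
Codon 3 UGU (Cys): third position 2-fold.
Codon 4 UCU (Ser): third position 4-fold.
Codon 5 CUG (Leu): third position 4-fold.
Codon 6 AUA (Ile): third position 3-fold.
Codon 7 GUA (Val): third position 4-fold.
Four-fold degenerate third positions: 5.

5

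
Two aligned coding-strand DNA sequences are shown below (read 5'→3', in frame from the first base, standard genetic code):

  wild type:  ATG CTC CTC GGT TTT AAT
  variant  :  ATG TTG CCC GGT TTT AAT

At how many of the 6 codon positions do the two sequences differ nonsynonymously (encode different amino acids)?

Codon 1: ATG Met / ATG Met — identical.
Codon 2: CTC Leu / TTG Leu — synonymous.
Codon 3: CTC Leu / CCC Pro — nonsynonymous.
Codon 4: GGT Gly / GGT Gly — identical.
Codon 5: TTT Phe / TTT Phe — identical.
Codon 6: AAT Asn / AAT Asn — identical.
Nonsynonymous differences: 1.

1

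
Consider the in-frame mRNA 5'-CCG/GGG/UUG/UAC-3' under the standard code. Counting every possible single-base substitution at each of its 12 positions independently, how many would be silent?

9

Codon 1 (CCG, Pro): 3 synonymous substitutions.
Codon 2 (GGG, Gly): 3 synonymous substitutions.
Codon 3 (UUG, Leu): 2 synonymous substitutions.
Codon 4 (UAC, Tyr): 1 synonymous substitution.
Total: 3 + 3 + 2 + 1 = 9.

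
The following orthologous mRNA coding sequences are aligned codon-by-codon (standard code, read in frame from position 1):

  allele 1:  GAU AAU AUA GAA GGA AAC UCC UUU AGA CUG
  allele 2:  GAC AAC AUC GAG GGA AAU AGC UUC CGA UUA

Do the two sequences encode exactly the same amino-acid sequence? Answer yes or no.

Codon 1: GAU Asp / GAC Asp — synonymous.
Codon 2: AAU Asn / AAC Asn — synonymous.
Codon 3: AUA Ile / AUC Ile — synonymous.
Codon 4: GAA Glu / GAG Glu — synonymous.
Codon 5: GGA Gly / GGA Gly — identical.
Codon 6: AAC Asn / AAU Asn — synonymous.
Codon 7: UCC Ser / AGC Ser — synonymous.
Codon 8: UUU Phe / UUC Phe — synonymous.
Codon 9: AGA Arg / CGA Arg — synonymous.
Codon 10: CUG Leu / UUA Leu — synonymous.
Nonsynonymous differences: 0 → same protein.

yes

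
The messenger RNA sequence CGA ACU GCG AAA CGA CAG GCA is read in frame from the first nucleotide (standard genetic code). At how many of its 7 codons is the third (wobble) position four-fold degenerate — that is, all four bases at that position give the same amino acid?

Codon 1 CGA (Arg): third position 4-fold.
Codon 2 ACU (Thr): third position 4-fold.
Codon 3 GCG (Ala): third position 4-fold.
Codon 4 AAA (Lys): third position 2-fold.
Codon 5 CGA (Arg): third position 4-fold.
Codon 6 CAG (Gln): third position 2-fold.
Codon 7 GCA (Ala): third position 4-fold.
Four-fold degenerate third positions: 5.

5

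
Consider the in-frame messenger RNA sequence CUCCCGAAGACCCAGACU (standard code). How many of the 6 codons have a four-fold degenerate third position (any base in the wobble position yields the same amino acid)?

Codon 1 CUC (Leu): third position 4-fold.
Codon 2 CCG (Pro): third position 4-fold.
Codon 3 AAG (Lys): third position 2-fold.
Codon 4 ACC (Thr): third position 4-fold.
Codon 5 CAG (Gln): third position 2-fold.
Codon 6 ACU (Thr): third position 4-fold.
Four-fold degenerate third positions: 4.

4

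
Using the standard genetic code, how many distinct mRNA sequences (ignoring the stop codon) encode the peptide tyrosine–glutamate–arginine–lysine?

Tyr: 2 codons.
Glu: 2 codons.
Arg: 6 codons.
Lys: 2 codons.
2 × 2 × 6 × 2 = 48.

48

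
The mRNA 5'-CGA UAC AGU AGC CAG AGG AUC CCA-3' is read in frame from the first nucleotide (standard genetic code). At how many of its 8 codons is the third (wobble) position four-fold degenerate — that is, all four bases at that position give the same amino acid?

2

Codon 1 CGA (Arg): third position 4-fold.
Codon 2 UAC (Tyr): third position 2-fold.
Codon 3 AGU (Ser): third position 2-fold.
Codon 4 AGC (Ser): third position 2-fold.
Codon 5 CAG (Gln): third position 2-fold.
Codon 6 AGG (Arg): third position 2-fold.
Codon 7 AUC (Ile): third position 3-fold.
Codon 8 CCA (Pro): third position 4-fold.
Four-fold degenerate third positions: 2.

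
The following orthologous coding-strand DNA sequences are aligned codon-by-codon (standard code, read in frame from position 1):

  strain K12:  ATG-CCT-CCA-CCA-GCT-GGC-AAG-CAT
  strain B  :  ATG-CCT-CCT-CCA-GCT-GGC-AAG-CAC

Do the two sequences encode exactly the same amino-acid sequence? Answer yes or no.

yes

Codon 1: ATG Met / ATG Met — identical.
Codon 2: CCT Pro / CCT Pro — identical.
Codon 3: CCA Pro / CCT Pro — synonymous.
Codon 4: CCA Pro / CCA Pro — identical.
Codon 5: GCT Ala / GCT Ala — identical.
Codon 6: GGC Gly / GGC Gly — identical.
Codon 7: AAG Lys / AAG Lys — identical.
Codon 8: CAT His / CAC His — synonymous.
Nonsynonymous differences: 0 → same protein.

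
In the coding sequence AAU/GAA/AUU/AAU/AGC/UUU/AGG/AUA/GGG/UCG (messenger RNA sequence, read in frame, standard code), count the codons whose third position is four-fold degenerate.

Codon 1 AAU (Asn): third position 2-fold.
Codon 2 GAA (Glu): third position 2-fold.
Codon 3 AUU (Ile): third position 3-fold.
Codon 4 AAU (Asn): third position 2-fold.
Codon 5 AGC (Ser): third position 2-fold.
Codon 6 UUU (Phe): third position 2-fold.
Codon 7 AGG (Arg): third position 2-fold.
Codon 8 AUA (Ile): third position 3-fold.
Codon 9 GGG (Gly): third position 4-fold.
Codon 10 UCG (Ser): third position 4-fold.
Four-fold degenerate third positions: 2.

2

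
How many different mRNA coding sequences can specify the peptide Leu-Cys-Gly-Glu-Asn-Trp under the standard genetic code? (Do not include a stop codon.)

192

Leu: 6 codons.
Cys: 2 codons.
Gly: 4 codons.
Glu: 2 codons.
Asn: 2 codons.
Trp: 1 codon.
6 × 2 × 4 × 2 × 2 × 1 = 192.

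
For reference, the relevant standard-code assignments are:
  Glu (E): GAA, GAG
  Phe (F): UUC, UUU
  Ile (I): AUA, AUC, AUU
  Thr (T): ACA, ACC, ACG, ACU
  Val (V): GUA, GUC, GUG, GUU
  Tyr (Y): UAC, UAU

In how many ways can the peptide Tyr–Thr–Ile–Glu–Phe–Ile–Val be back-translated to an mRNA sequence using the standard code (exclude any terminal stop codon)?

1152

Tyr: 2 codons.
Thr: 4 codons.
Ile: 3 codons.
Glu: 2 codons.
Phe: 2 codons.
Ile: 3 codons.
Val: 4 codons.
2 × 4 × 3 × 2 × 2 × 3 × 4 = 1152.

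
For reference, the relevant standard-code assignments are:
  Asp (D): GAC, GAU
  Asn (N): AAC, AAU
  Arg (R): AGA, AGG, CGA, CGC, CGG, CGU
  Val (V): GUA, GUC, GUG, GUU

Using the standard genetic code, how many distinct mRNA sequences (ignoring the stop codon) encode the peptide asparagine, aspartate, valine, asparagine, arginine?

Asn: 2 codons.
Asp: 2 codons.
Val: 4 codons.
Asn: 2 codons.
Arg: 6 codons.
2 × 2 × 4 × 2 × 6 = 192.

192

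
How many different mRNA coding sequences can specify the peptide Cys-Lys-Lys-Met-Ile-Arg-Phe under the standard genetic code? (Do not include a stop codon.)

288

Cys: 2 codons.
Lys: 2 codons.
Lys: 2 codons.
Met: 1 codon.
Ile: 3 codons.
Arg: 6 codons.
Phe: 2 codons.
2 × 2 × 2 × 1 × 3 × 6 × 2 = 288.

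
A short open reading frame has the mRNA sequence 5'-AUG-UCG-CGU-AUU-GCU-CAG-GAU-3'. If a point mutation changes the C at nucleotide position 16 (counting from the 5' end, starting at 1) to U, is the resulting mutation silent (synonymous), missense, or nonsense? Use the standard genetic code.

Position 16 falls in codon 6: CAG → Gln.
After the substitution the codon is UAG → Stop.
The new codon is a stop codon, so this is a nonsense mutation.

nonsense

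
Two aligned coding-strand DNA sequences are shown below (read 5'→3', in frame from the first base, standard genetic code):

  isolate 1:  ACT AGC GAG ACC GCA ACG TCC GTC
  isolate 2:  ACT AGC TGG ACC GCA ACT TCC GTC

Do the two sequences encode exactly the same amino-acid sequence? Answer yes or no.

no

Codon 1: ACT Thr / ACT Thr — identical.
Codon 2: AGC Ser / AGC Ser — identical.
Codon 3: GAG Glu / TGG Trp — nonsynonymous.
Codon 4: ACC Thr / ACC Thr — identical.
Codon 5: GCA Ala / GCA Ala — identical.
Codon 6: ACG Thr / ACT Thr — synonymous.
Codon 7: TCC Ser / TCC Ser — identical.
Codon 8: GTC Val / GTC Val — identical.
Nonsynonymous differences: 1 → different protein.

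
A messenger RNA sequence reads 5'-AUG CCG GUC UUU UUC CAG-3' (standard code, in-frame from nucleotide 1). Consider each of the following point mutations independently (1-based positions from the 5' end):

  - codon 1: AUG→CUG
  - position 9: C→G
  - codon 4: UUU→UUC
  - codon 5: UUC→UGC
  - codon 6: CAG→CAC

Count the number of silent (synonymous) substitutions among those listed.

Codon 1: AUG (Met) → CUG (Leu) — missense.
Codon 3: GUC (Val) → GUG (Val) — synonymous.
Codon 4: UUU (Phe) → UUC (Phe) — synonymous.
Codon 5: UUC (Phe) → UGC (Cys) — missense.
Codon 6: CAG (Gln) → CAC (His) — missense.
Synonymous: 2 of 5.

2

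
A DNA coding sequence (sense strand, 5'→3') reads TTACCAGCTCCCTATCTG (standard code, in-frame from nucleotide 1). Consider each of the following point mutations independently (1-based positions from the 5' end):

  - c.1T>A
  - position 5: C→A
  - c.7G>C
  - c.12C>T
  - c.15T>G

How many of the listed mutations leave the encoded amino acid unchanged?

Codon 1: TTA (Leu) → ATA (Ile) — missense.
Codon 2: CCA (Pro) → CAA (Gln) — missense.
Codon 3: GCT (Ala) → CCT (Pro) — missense.
Codon 4: CCC (Pro) → CCT (Pro) — synonymous.
Codon 5: TAT (Tyr) → TAG (Stop) — nonsense.
Synonymous: 1 of 5.

1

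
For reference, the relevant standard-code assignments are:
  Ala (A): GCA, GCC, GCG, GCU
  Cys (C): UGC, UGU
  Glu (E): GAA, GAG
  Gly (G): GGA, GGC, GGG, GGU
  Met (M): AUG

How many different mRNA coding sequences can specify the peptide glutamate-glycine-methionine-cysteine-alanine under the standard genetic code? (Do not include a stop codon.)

Glu: 2 codons.
Gly: 4 codons.
Met: 1 codon.
Cys: 2 codons.
Ala: 4 codons.
2 × 4 × 1 × 2 × 4 = 64.

64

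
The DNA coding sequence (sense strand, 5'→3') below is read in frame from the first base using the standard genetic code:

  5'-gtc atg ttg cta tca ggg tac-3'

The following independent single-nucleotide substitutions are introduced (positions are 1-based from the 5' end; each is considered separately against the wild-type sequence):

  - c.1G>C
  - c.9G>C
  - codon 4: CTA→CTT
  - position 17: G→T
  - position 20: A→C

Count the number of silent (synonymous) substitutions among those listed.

Codon 1: GTC (Val) → CTC (Leu) — missense.
Codon 3: TTG (Leu) → TTC (Phe) — missense.
Codon 4: CTA (Leu) → CTT (Leu) — synonymous.
Codon 6: GGG (Gly) → GTG (Val) — missense.
Codon 7: TAC (Tyr) → TCC (Ser) — missense.
Synonymous: 1 of 5.

1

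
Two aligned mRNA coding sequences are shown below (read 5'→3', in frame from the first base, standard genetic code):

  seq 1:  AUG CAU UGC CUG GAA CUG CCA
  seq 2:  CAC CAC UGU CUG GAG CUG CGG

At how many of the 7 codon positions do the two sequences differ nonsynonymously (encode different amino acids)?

2

Codon 1: AUG Met / CAC His — nonsynonymous.
Codon 2: CAU His / CAC His — synonymous.
Codon 3: UGC Cys / UGU Cys — synonymous.
Codon 4: CUG Leu / CUG Leu — identical.
Codon 5: GAA Glu / GAG Glu — synonymous.
Codon 6: CUG Leu / CUG Leu — identical.
Codon 7: CCA Pro / CGG Arg — nonsynonymous.
Nonsynonymous differences: 2.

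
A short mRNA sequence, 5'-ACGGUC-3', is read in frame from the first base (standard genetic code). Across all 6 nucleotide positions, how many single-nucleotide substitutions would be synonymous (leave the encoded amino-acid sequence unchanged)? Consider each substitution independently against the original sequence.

6

Codon 1 (ACG, Thr): 3 synonymous substitutions.
Codon 2 (GUC, Val): 3 synonymous substitutions.
Total: 3 + 3 = 6.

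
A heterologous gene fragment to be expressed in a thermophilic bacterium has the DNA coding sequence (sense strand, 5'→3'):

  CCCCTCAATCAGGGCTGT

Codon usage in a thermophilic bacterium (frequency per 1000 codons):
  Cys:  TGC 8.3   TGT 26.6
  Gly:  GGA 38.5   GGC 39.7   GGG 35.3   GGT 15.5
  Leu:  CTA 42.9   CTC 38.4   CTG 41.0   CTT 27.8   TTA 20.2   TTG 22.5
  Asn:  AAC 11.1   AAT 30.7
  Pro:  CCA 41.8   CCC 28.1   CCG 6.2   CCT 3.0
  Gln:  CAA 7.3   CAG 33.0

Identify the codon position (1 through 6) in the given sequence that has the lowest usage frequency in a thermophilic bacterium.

6

Codon 1 CCC (Pro): 28.1 per 1000.
Codon 2 CTC (Leu): 38.4 per 1000.
Codon 3 AAT (Asn): 30.7 per 1000.
Codon 4 CAG (Gln): 33.0 per 1000.
Codon 5 GGC (Gly): 39.7 per 1000.
Codon 6 TGT (Cys): 26.6 per 1000.
Lowest frequency is 26.6 at codon 6.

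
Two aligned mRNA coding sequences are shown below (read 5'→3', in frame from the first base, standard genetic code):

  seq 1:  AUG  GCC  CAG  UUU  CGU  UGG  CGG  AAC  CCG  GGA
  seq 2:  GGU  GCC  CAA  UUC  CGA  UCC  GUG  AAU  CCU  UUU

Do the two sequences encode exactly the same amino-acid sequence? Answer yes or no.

Codon 1: AUG Met / GGU Gly — nonsynonymous.
Codon 2: GCC Ala / GCC Ala — identical.
Codon 3: CAG Gln / CAA Gln — synonymous.
Codon 4: UUU Phe / UUC Phe — synonymous.
Codon 5: CGU Arg / CGA Arg — synonymous.
Codon 6: UGG Trp / UCC Ser — nonsynonymous.
Codon 7: CGG Arg / GUG Val — nonsynonymous.
Codon 8: AAC Asn / AAU Asn — synonymous.
Codon 9: CCG Pro / CCU Pro — synonymous.
Codon 10: GGA Gly / UUU Phe — nonsynonymous.
Nonsynonymous differences: 4 → different protein.

no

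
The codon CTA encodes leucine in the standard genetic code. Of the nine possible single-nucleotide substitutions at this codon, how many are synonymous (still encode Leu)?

Position 1: TTA → 1 synonymous.
Position 2: none → 0 synonymous.
Position 3: CTT, CTC, CTG → 3 synonymous.
Total: 1 + 0 + 3 = 4.

4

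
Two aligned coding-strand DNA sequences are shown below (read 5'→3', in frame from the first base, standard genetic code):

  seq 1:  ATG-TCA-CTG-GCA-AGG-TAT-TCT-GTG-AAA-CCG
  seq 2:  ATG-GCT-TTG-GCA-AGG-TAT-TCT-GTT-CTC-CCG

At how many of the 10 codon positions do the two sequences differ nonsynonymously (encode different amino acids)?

Codon 1: ATG Met / ATG Met — identical.
Codon 2: TCA Ser / GCT Ala — nonsynonymous.
Codon 3: CTG Leu / TTG Leu — synonymous.
Codon 4: GCA Ala / GCA Ala — identical.
Codon 5: AGG Arg / AGG Arg — identical.
Codon 6: TAT Tyr / TAT Tyr — identical.
Codon 7: TCT Ser / TCT Ser — identical.
Codon 8: GTG Val / GTT Val — synonymous.
Codon 9: AAA Lys / CTC Leu — nonsynonymous.
Codon 10: CCG Pro / CCG Pro — identical.
Nonsynonymous differences: 2.

2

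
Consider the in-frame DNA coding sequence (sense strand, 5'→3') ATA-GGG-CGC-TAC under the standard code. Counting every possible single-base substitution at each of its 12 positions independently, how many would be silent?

Codon 1 (ATA, Ile): 2 synonymous substitutions.
Codon 2 (GGG, Gly): 3 synonymous substitutions.
Codon 3 (CGC, Arg): 3 synonymous substitutions.
Codon 4 (TAC, Tyr): 1 synonymous substitution.
Total: 2 + 3 + 3 + 1 = 9.

9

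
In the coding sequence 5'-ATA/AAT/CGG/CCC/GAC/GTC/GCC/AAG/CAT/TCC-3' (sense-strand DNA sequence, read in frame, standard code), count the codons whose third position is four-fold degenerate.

5

Codon 1 ATA (Ile): third position 3-fold.
Codon 2 AAT (Asn): third position 2-fold.
Codon 3 CGG (Arg): third position 4-fold.
Codon 4 CCC (Pro): third position 4-fold.
Codon 5 GAC (Asp): third position 2-fold.
Codon 6 GTC (Val): third position 4-fold.
Codon 7 GCC (Ala): third position 4-fold.
Codon 8 AAG (Lys): third position 2-fold.
Codon 9 CAT (His): third position 2-fold.
Codon 10 TCC (Ser): third position 4-fold.
Four-fold degenerate third positions: 5.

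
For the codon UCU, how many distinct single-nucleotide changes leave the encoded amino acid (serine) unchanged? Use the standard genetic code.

Position 1: none → 0 synonymous.
Position 2: none → 0 synonymous.
Position 3: UCC, UCA, UCG → 3 synonymous.
Total: 0 + 0 + 3 = 3.

3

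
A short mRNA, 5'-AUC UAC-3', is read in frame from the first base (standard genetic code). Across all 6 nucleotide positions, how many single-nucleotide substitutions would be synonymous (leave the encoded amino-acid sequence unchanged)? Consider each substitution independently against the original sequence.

Codon 1 (AUC, Ile): 2 synonymous substitutions.
Codon 2 (UAC, Tyr): 1 synonymous substitution.
Total: 2 + 1 = 3.

3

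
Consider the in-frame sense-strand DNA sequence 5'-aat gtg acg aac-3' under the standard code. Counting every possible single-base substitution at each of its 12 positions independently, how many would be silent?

Codon 1 (AAT, Asn): 1 synonymous substitution.
Codon 2 (GTG, Val): 3 synonymous substitutions.
Codon 3 (ACG, Thr): 3 synonymous substitutions.
Codon 4 (AAC, Asn): 1 synonymous substitution.
Total: 1 + 3 + 3 + 1 = 8.

8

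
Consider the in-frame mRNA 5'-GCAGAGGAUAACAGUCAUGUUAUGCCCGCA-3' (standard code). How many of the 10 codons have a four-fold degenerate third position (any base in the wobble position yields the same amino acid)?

4

Codon 1 GCA (Ala): third position 4-fold.
Codon 2 GAG (Glu): third position 2-fold.
Codon 3 GAU (Asp): third position 2-fold.
Codon 4 AAC (Asn): third position 2-fold.
Codon 5 AGU (Ser): third position 2-fold.
Codon 6 CAU (His): third position 2-fold.
Codon 7 GUU (Val): third position 4-fold.
Codon 8 AUG (Met): third position 1-fold.
Codon 9 CCC (Pro): third position 4-fold.
Codon 10 GCA (Ala): third position 4-fold.
Four-fold degenerate third positions: 4.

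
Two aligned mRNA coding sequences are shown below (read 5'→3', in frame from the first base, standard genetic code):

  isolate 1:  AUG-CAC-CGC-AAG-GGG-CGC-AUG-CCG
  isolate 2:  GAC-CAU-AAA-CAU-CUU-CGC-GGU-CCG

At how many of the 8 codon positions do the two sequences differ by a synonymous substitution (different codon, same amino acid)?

1

Codon 1: AUG Met / GAC Asp — nonsynonymous.
Codon 2: CAC His / CAU His — synonymous.
Codon 3: CGC Arg / AAA Lys — nonsynonymous.
Codon 4: AAG Lys / CAU His — nonsynonymous.
Codon 5: GGG Gly / CUU Leu — nonsynonymous.
Codon 6: CGC Arg / CGC Arg — identical.
Codon 7: AUG Met / GGU Gly — nonsynonymous.
Codon 8: CCG Pro / CCG Pro — identical.
Synonymous differences: 1.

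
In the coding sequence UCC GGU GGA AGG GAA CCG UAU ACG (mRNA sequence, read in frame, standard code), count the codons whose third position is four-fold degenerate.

Codon 1 UCC (Ser): third position 4-fold.
Codon 2 GGU (Gly): third position 4-fold.
Codon 3 GGA (Gly): third position 4-fold.
Codon 4 AGG (Arg): third position 2-fold.
Codon 5 GAA (Glu): third position 2-fold.
Codon 6 CCG (Pro): third position 4-fold.
Codon 7 UAU (Tyr): third position 2-fold.
Codon 8 ACG (Thr): third position 4-fold.
Four-fold degenerate third positions: 5.

5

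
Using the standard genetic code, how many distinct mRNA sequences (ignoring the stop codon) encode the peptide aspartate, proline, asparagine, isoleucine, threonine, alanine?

768

Asp: 2 codons.
Pro: 4 codons.
Asn: 2 codons.
Ile: 3 codons.
Thr: 4 codons.
Ala: 4 codons.
2 × 4 × 2 × 3 × 4 × 4 = 768.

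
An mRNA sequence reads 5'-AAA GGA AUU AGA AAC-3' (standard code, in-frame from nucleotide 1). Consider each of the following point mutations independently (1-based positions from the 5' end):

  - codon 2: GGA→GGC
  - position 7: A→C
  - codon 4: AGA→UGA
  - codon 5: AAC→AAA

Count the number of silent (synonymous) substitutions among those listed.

1

Codon 2: GGA (Gly) → GGC (Gly) — synonymous.
Codon 3: AUU (Ile) → CUU (Leu) — missense.
Codon 4: AGA (Arg) → UGA (Stop) — nonsense.
Codon 5: AAC (Asn) → AAA (Lys) — missense.
Synonymous: 1 of 4.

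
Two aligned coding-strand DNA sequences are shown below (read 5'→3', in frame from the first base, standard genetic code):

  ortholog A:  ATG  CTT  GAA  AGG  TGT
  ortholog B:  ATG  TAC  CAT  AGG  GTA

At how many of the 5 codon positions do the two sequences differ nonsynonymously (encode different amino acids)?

3

Codon 1: ATG Met / ATG Met — identical.
Codon 2: CTT Leu / TAC Tyr — nonsynonymous.
Codon 3: GAA Glu / CAT His — nonsynonymous.
Codon 4: AGG Arg / AGG Arg — identical.
Codon 5: TGT Cys / GTA Val — nonsynonymous.
Nonsynonymous differences: 3.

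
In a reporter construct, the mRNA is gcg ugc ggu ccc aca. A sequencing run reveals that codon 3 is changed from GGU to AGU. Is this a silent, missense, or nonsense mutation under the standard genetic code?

Position 7 falls in codon 3: GGU → Gly.
After the substitution the codon is AGU → Ser.
Gly ≠ Ser, so this is a missense mutation.

missense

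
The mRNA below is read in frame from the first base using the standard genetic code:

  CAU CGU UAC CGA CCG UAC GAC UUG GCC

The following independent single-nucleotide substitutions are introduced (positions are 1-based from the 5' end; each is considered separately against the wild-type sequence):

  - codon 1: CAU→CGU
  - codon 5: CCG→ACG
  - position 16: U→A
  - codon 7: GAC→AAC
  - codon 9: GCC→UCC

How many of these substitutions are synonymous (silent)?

Codon 1: CAU (His) → CGU (Arg) — missense.
Codon 5: CCG (Pro) → ACG (Thr) — missense.
Codon 6: UAC (Tyr) → AAC (Asn) — missense.
Codon 7: GAC (Asp) → AAC (Asn) — missense.
Codon 9: GCC (Ala) → UCC (Ser) — missense.
Synonymous: 0 of 5.

0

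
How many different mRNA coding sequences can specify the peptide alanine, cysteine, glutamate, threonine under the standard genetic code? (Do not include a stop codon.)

Ala: 4 codons.
Cys: 2 codons.
Glu: 2 codons.
Thr: 4 codons.
4 × 2 × 2 × 4 = 64.

64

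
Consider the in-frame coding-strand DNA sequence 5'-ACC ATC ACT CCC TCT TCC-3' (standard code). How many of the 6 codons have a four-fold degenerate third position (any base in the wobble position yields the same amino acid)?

Codon 1 ACC (Thr): third position 4-fold.
Codon 2 ATC (Ile): third position 3-fold.
Codon 3 ACT (Thr): third position 4-fold.
Codon 4 CCC (Pro): third position 4-fold.
Codon 5 TCT (Ser): third position 4-fold.
Codon 6 TCC (Ser): third position 4-fold.
Four-fold degenerate third positions: 5.

5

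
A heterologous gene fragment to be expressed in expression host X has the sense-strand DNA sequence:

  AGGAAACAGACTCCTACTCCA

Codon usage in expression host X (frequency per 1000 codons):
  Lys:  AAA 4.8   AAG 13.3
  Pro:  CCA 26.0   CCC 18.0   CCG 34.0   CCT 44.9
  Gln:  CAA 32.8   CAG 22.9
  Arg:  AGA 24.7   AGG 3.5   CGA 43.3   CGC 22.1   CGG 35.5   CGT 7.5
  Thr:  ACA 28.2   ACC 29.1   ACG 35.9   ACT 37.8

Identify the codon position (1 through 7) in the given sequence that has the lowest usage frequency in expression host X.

Codon 1 AGG (Arg): 3.5 per 1000.
Codon 2 AAA (Lys): 4.8 per 1000.
Codon 3 CAG (Gln): 22.9 per 1000.
Codon 4 ACT (Thr): 37.8 per 1000.
Codon 5 CCT (Pro): 44.9 per 1000.
Codon 6 ACT (Thr): 37.8 per 1000.
Codon 7 CCA (Pro): 26.0 per 1000.
Lowest frequency is 3.5 at codon 1.

1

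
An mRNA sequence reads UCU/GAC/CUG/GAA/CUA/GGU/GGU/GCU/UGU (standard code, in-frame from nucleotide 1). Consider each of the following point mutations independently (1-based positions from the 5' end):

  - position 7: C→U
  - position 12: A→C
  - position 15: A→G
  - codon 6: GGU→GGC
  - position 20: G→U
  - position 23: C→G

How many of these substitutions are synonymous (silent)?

Codon 3: CUG (Leu) → UUG (Leu) — synonymous.
Codon 4: GAA (Glu) → GAC (Asp) — missense.
Codon 5: CUA (Leu) → CUG (Leu) — synonymous.
Codon 6: GGU (Gly) → GGC (Gly) — synonymous.
Codon 7: GGU (Gly) → GUU (Val) — missense.
Codon 8: GCU (Ala) → GGU (Gly) — missense.
Synonymous: 3 of 6.

3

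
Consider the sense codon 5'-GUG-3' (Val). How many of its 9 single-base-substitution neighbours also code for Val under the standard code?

Position 1: none → 0 synonymous.
Position 2: none → 0 synonymous.
Position 3: GUU, GUC, GUA → 3 synonymous.
Total: 0 + 0 + 3 = 3.

3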